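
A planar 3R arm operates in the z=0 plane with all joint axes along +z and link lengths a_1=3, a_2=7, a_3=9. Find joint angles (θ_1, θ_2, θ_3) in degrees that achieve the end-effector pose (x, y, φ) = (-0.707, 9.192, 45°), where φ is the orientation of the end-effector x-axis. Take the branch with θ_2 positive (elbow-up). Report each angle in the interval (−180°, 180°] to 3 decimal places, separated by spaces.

wrist centre = target − a_3·(cos φ, sin φ) = (-7.0710, 2.8280)
cos θ_2 = (57.9963−3²−7²)/(2·3·7) = -0.0001; θ_2 = 90.0051° (elbow-up)
β = atan2(2.8280,-7.0710) = 158.2010°; ψ = atan2(7.0000,2.9994) = 66.8057°
θ_1 = β − ψ = 91.3953°
θ_3 = φ − θ_1 − θ_2 = -136.4004° (wrapped to (-180°,180°])

91.395 90.005 -136.400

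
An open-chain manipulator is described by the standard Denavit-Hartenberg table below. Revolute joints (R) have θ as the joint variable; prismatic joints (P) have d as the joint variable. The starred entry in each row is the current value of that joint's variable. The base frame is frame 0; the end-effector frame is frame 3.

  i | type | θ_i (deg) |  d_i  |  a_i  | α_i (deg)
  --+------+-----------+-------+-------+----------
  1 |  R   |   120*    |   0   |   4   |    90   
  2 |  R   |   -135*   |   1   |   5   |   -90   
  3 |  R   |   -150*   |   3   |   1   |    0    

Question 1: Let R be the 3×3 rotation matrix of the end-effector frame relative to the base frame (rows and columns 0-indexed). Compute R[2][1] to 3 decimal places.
-0.354

End-effector y-axis (col 1 of R) = (0.9268,0.1268,-0.3536)
R[2][1] = -0.3536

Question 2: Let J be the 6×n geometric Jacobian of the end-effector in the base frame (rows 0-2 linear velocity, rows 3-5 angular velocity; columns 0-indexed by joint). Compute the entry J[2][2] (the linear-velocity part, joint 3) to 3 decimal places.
-0.354

axis z_2 = (-0.3536,0.6124,-0.7071); lever o_n−o_2 = (-0.9338,2.6174,-1.5089)
cross product → J_v[:, 2] = (0.9268,0.1268,-0.3536)
J_ω[:, 2] = z_2
entry J[2][2] = -0.3536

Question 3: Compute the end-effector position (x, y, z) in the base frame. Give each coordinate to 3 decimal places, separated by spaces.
after link 1: o_1 = (-2.0000, 3.4641, 0.0000)
after link 2: o_2 = (0.6338, 0.9022, -3.5355)
after link 3: o_3 = (-0.3000, 3.5197, -5.0445)

-0.300 3.520 -5.044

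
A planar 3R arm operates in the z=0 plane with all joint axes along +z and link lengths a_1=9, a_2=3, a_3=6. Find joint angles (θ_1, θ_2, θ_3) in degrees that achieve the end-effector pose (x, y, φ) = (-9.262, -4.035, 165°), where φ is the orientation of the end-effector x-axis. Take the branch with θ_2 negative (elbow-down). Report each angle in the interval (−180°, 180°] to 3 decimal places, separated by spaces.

wrist centre = target − a_3·(cos φ, sin φ) = (-3.4664, -5.5879)
cos θ_2 = (43.2410−9²−3²)/(2·9·3) = -0.8659; θ_2 = -149.9864° (elbow-down)
β = atan2(-5.5879,-3.4664) = -121.8133°; ψ = atan2(-1.5006,6.4023) = -13.1913°
θ_1 = β − ψ = -108.6220°
θ_3 = φ − θ_1 − θ_2 = 63.6084° (wrapped to (-180°,180°])

-108.622 -149.986 63.608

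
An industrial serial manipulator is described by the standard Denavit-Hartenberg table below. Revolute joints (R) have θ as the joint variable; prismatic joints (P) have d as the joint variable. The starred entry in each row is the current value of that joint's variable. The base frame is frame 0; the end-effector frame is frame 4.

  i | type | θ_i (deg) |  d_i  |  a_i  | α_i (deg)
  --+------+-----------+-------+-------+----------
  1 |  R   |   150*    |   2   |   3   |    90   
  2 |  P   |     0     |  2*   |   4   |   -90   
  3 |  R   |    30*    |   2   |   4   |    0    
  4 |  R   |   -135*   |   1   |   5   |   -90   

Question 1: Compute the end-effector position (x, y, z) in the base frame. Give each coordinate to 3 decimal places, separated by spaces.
after link 1: o_1 = (-2.5981, 1.5000, 2.0000)
after link 2: o_2 = (-5.0622, 5.2321, 2.0000)
after link 3: o_3 = (-9.0622, 5.2321, 4.0000)
after link 4: o_4 = (-5.5266, 8.7676, 5.0000)

-5.527 8.768 5.000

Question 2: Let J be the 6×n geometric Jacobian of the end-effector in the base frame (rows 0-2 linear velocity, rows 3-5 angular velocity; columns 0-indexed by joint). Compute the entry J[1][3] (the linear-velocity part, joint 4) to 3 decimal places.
axis z_3 = (0.0000,0.0000,1.0000); lever o_n−o_3 = (3.5355,3.5355,1.0000)
cross product → J_v[:, 3] = (-3.5355,3.5355,0.0000)
J_ω[:, 3] = z_3
entry J[1][3] = 3.5355

3.536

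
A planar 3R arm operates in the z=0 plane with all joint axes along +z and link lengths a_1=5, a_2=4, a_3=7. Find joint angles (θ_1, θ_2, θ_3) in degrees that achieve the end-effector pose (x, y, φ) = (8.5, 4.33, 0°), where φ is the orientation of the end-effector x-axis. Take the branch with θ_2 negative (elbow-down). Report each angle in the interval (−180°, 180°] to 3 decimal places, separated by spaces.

120.000 -120.002 0.002

wrist centre = target − a_3·(cos φ, sin φ) = (1.5000, 4.3300)
cos θ_2 = (20.9989−5²−4²)/(2·5·4) = -0.5000; θ_2 = -120.0018° (elbow-down)
β = atan2(4.3300,1.5000) = 70.8929°; ψ = atan2(-3.4640,2.9999) = -49.1071°
θ_1 = β − ψ = 120.0000°
θ_3 = φ − θ_1 − θ_2 = 0.0018° (wrapped to (-180°,180°])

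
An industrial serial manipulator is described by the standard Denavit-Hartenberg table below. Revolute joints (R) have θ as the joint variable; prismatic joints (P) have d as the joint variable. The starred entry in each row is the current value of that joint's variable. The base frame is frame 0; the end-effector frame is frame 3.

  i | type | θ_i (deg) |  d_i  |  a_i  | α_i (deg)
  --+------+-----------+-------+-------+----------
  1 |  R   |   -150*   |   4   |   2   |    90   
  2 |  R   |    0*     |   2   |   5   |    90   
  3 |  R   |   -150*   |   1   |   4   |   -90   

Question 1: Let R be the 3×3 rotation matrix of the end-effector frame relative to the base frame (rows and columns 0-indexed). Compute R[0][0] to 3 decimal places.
1.000

End-effector x-axis (col 0 of R) = (1.0000,0.0000,-0.0000)
R[0][0] = 1.0000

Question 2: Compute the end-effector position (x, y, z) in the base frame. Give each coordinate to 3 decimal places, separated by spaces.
-3.062 -1.768 3.000

after link 1: o_1 = (-1.7321, -1.0000, 4.0000)
after link 2: o_2 = (-7.0622, -1.7679, 4.0000)
after link 3: o_3 = (-3.0622, -1.7679, 3.0000)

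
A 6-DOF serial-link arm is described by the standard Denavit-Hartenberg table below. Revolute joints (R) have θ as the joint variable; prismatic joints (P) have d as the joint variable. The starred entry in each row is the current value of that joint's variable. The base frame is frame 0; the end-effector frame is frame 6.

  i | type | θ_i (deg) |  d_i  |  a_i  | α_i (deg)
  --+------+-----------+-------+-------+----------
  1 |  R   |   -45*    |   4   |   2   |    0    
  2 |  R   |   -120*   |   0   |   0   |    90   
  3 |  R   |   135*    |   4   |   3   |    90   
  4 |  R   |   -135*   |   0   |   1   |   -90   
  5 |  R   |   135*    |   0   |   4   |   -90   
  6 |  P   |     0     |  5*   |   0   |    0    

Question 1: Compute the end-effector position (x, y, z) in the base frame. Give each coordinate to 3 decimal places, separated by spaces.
after link 1: o_1 = (1.4142, -1.4142, 4.0000)
after link 2: o_2 = (1.4142, -1.4142, 4.0000)
after link 3: o_3 = (2.4280, 2.9985, 6.1213)
after link 4: o_4 = (2.1280, 2.1861, 5.6213)
after link 5: o_5 = (4.9083, 5.0016, 5.0355)
after link 6: o_6 = (3.5539, 7.2269, 9.3033)

3.554 7.227 9.303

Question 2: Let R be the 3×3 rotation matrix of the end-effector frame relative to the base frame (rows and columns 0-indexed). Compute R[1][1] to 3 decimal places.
End-effector y-axis (col 1 of R) = (-0.6660,0.5536,-0.5000)
R[1][1] = 0.5536

0.554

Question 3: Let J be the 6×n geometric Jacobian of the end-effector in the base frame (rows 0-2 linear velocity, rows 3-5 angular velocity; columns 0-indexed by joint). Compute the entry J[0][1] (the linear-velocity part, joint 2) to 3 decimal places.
axis z_1 = (0.0000,0.0000,1.0000); lever o_n−o_1 = (2.1397,8.6411,5.3033)
cross product → J_v[:, 1] = (-8.6411,2.1397,0.0000)
J_ω[:, 1] = z_1
entry J[0][1] = -8.6411

-8.641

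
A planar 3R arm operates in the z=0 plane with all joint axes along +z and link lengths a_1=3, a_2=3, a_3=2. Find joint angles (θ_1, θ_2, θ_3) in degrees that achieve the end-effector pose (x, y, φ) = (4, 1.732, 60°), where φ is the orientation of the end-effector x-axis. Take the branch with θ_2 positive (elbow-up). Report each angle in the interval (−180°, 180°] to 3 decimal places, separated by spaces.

-60.001 120.000 0.001

wrist centre = target − a_3·(cos φ, sin φ) = (3.0000, -0.0001)
cos θ_2 = (9.0000−3²−3²)/(2·3·3) = -0.5000; θ_2 = 120.0000° (elbow-up)
β = atan2(-0.0001,3.0000) = -0.0010°; ψ = atan2(2.5981,1.5000) = 60.0000°
θ_1 = β − ψ = -60.0010°
θ_3 = φ − θ_1 − θ_2 = 0.0010° (wrapped to (-180°,180°])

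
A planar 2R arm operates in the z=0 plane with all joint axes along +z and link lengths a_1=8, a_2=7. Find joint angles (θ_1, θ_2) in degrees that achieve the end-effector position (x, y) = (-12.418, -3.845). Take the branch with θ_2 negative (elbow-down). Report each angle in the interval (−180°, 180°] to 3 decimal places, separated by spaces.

-134.998 -60.005

cos θ_2 = (168.9907−8²−7²)/(2·8·7) = 0.4999; θ_2 = -60.0055° (elbow-down)
β = atan2(-3.8450,-12.4180) = -162.7958°; ψ = atan2(-6.0625,11.4994) = -27.7983°
θ_1 = β − ψ = -134.9976°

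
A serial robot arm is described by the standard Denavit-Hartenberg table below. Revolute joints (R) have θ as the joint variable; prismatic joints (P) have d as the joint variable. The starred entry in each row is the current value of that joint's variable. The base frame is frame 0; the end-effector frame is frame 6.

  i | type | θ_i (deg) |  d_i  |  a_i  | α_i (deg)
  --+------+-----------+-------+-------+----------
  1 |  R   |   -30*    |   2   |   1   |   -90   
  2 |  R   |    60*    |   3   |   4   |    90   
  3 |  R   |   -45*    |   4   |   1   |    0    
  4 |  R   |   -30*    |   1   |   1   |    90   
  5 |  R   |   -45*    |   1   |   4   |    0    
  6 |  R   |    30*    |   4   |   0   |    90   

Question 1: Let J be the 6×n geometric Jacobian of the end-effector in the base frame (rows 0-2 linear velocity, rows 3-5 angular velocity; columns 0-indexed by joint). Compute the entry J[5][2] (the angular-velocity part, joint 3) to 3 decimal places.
0.500

axis z_2 = (0.7500,-0.4330,0.5000); lever o_n−o_2 = (-2.5770,-5.0930,3.7979)
cross product → J_v[:, 2] = (0.9020,-4.1369,-4.9356)
J_ω[:, 2] = z_2
entry J[5][2] = 0.5000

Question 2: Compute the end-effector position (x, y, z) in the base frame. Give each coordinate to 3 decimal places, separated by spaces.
after link 1: o_1 = (0.8660, -0.5000, 2.0000)
after link 2: o_2 = (4.0981, 1.0981, -1.4641)
after link 3: o_3 = (7.0507, -1.4231, -0.0765)
after link 4: o_4 = (7.4298, -2.7574, 0.1994)
after link 5: o_5 = (3.7118, -4.0643, -1.0123)
after link 6: o_6 = (1.5211, -3.9950, 2.3338)

1.521 -3.995 2.334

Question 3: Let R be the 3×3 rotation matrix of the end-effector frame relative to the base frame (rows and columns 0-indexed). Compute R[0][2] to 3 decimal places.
-0.628

End-effector z-axis (col 2 of R) = (-0.6285,0.6515,-0.4250)
R[0][2] = -0.6285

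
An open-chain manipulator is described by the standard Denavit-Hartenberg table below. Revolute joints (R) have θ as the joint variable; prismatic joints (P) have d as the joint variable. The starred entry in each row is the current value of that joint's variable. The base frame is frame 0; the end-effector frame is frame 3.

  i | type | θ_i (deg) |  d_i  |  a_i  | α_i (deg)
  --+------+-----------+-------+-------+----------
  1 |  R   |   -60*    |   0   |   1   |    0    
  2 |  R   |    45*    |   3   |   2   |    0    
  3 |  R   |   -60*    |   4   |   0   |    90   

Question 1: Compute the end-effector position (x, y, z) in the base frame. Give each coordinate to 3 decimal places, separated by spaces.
2.432 -1.384 7.000

after link 1: o_1 = (0.5000, -0.8660, 0.0000)
after link 2: o_2 = (2.4319, -1.3837, 3.0000)
after link 3: o_3 = (2.4319, -1.3837, 7.0000)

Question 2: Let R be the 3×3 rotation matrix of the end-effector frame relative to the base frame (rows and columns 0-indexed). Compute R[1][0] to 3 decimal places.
-0.966

End-effector x-axis (col 0 of R) = (0.2588,-0.9659,0.0000)
R[1][0] = -0.9659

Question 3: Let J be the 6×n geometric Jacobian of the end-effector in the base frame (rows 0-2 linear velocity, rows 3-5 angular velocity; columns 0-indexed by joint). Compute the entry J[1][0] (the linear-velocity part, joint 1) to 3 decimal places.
2.432

axis z_0 = ẑ; lever o_n−o_0 = (2.4319,-1.3837,7.0000)
cross product → J_v[:, 0] = (1.3837,2.4319,-0.0000)
J_ω[:, 0] = z_0
entry J[1][0] = 2.4319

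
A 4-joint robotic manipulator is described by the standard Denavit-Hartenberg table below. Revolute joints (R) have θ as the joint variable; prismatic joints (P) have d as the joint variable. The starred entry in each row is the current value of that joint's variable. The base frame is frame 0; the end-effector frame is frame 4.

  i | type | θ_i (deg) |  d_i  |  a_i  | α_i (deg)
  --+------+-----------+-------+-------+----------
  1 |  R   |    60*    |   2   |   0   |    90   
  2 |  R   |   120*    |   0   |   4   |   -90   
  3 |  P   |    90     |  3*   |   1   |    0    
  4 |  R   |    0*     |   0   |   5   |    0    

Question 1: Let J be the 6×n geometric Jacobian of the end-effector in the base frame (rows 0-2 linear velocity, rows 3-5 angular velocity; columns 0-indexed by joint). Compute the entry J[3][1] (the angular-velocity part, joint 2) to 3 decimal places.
axis z_1 = (0.8660,-0.5000,0.0000); lever o_n−o_1 = (-7.4952,-0.9821,1.9641)
cross product → J_v[:, 1] = (-0.9821,-1.7010,-4.5981)
J_ω[:, 1] = z_1
entry J[3][1] = 0.8660

0.866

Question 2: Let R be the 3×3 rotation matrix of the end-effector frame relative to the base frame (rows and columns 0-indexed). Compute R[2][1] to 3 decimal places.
-0.866

End-effector y-axis (col 1 of R) = (0.2500,0.4330,-0.8660)
R[2][1] = -0.8660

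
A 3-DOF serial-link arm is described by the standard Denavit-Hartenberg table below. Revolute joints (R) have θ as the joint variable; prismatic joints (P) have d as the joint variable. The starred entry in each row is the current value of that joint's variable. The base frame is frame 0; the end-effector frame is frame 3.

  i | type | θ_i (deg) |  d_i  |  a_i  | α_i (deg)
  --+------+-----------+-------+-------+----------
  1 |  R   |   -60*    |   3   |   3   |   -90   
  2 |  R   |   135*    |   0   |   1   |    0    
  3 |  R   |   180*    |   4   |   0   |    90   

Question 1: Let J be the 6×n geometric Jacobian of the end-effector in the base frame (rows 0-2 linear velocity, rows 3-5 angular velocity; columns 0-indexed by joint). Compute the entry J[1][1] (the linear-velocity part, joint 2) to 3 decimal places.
0.612

axis z_1 = (0.8660,0.5000,0.0000); lever o_n−o_1 = (3.1105,2.6124,-0.7071)
cross product → J_v[:, 1] = (-0.3536,0.6124,0.7071)
J_ω[:, 1] = z_1
entry J[1][1] = 0.6124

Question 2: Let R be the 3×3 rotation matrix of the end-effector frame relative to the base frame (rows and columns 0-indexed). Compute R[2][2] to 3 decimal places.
End-effector z-axis (col 2 of R) = (-0.3536,0.6124,0.7071)
R[2][2] = 0.7071

0.707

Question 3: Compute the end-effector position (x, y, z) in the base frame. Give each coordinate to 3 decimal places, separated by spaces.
4.611 0.014 2.293

after link 1: o_1 = (1.5000, -2.5981, 3.0000)
after link 2: o_2 = (1.1464, -1.9857, 2.2929)
after link 3: o_3 = (4.6105, 0.0143, 2.2929)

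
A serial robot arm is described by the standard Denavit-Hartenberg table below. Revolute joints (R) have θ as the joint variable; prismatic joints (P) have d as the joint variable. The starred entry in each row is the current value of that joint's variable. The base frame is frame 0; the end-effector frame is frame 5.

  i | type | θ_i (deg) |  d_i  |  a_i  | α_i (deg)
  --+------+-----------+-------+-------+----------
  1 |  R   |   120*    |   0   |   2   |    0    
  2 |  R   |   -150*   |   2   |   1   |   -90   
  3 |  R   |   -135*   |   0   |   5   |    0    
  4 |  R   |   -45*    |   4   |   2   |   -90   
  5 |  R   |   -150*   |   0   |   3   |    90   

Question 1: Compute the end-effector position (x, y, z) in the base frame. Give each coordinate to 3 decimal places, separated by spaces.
after link 1: o_1 = (-1.0000, 1.7321, 0.0000)
after link 2: o_2 = (-0.1340, 1.2321, 2.0000)
after link 3: o_3 = (-3.1958, 2.9998, 5.5355)
after link 4: o_4 = (-2.9279, 7.4639, 5.5355)
after link 5: o_5 = (0.0721, 7.4639, 5.5355)

0.072 7.464 5.536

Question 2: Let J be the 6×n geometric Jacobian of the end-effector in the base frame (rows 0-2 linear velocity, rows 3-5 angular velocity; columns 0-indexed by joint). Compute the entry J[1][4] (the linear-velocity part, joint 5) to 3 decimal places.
3.000

axis z_4 = (0.0000,-0.0000,1.0000); lever o_n−o_4 = (3.0000,-0.0000,-0.0000)
cross product → J_v[:, 4] = (0.0000,3.0000,0.0000)
J_ω[:, 4] = z_4
entry J[1][4] = 3.0000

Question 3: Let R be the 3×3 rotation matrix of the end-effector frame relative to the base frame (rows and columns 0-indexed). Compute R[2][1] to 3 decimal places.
End-effector y-axis (col 1 of R) = (0.0000,0.0000,1.0000)
R[2][1] = 1.0000

1.000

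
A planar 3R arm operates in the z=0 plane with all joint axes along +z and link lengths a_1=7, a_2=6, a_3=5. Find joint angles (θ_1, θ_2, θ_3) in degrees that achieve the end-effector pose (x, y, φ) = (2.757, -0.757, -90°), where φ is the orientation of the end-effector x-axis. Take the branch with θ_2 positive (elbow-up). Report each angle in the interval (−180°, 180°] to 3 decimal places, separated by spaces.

0.006 134.999 134.995

wrist centre = target − a_3·(cos φ, sin φ) = (2.7570, 4.2430)
cos θ_2 = (25.6041−7²−6²)/(2·7·6) = -0.7071; θ_2 = 134.9990° (elbow-up)
β = atan2(4.2430,2.7570) = 56.9852°; ψ = atan2(4.2427,2.7574) = 56.9793°
θ_1 = β − ψ = 0.0059°
θ_3 = φ − θ_1 − θ_2 = 134.9951° (wrapped to (-180°,180°])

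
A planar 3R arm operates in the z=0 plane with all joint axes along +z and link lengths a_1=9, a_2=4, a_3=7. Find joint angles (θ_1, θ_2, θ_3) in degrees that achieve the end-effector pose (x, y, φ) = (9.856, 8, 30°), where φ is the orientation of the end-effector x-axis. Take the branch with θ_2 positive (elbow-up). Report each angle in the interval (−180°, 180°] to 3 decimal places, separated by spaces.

30.005 150.005 -150.010

wrist centre = target − a_3·(cos φ, sin φ) = (3.7938, 4.5000)
cos θ_2 = (34.6431−9²−4²)/(2·9·4) = -0.8661; θ_2 = 150.0049° (elbow-up)
β = atan2(4.5000,3.7938) = 49.8667°; ψ = atan2(1.9997,5.5357) = 19.8615°
θ_1 = β − ψ = 30.0052°
θ_3 = φ − θ_1 − θ_2 = -150.0101° (wrapped to (-180°,180°])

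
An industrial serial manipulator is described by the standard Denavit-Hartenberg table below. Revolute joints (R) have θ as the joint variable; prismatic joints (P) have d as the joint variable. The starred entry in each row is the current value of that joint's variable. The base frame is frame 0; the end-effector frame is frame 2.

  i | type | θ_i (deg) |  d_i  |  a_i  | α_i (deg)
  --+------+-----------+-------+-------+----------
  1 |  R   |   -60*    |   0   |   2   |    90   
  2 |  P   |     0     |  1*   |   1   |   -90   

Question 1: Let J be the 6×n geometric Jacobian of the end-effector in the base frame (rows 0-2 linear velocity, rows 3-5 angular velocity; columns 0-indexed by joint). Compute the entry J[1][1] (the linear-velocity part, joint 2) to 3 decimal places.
prismatic axis z_1 = (-0.8660,-0.5000,0.0000)
J_v[:, 1] = z_1; J_ω[:, 1] = (0,0,0)
entry J[1][1] = -0.5000

-0.500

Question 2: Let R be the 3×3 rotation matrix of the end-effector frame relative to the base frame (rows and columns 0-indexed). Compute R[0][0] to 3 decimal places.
End-effector x-axis (col 0 of R) = (0.5000,-0.8660,0.0000)
R[0][0] = 0.5000

0.500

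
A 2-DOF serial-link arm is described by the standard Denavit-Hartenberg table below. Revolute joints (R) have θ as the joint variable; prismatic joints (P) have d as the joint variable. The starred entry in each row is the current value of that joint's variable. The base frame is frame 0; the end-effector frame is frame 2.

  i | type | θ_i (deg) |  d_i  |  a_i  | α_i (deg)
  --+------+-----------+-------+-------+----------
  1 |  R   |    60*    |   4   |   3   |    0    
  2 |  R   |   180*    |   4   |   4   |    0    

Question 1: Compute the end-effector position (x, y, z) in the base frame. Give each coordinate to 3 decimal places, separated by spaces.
-0.500 -0.866 8.000

after link 1: o_1 = (1.5000, 2.5981, 4.0000)
after link 2: o_2 = (-0.5000, -0.8660, 8.0000)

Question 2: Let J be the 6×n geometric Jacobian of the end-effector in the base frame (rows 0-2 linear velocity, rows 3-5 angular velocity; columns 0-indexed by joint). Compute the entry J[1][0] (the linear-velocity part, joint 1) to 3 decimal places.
-0.500

axis z_0 = ẑ; lever o_n−o_0 = (-0.5000,-0.8660,8.0000)
cross product → J_v[:, 0] = (0.8660,-0.5000,0.0000)
J_ω[:, 0] = z_0
entry J[1][0] = -0.5000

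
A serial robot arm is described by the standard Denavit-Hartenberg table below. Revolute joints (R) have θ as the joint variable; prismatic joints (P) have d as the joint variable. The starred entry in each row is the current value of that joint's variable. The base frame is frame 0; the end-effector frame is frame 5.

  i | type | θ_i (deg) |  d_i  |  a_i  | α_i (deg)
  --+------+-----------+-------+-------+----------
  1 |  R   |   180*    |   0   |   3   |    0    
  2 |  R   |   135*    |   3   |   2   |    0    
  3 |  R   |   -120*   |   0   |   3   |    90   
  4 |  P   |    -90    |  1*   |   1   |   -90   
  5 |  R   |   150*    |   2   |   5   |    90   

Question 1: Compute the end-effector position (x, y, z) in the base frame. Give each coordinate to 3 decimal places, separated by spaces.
after link 1: o_1 = (-3.0000, 0.0000, 0.0000)
after link 2: o_2 = (-1.5858, -1.4142, 3.0000)
after link 3: o_3 = (-4.4836, -2.1907, 3.0000)
after link 4: o_4 = (-4.7424, -1.2247, 2.0000)
after link 5: o_5 = (-6.0272, -4.1572, 6.3301)

-6.027 -4.157 6.330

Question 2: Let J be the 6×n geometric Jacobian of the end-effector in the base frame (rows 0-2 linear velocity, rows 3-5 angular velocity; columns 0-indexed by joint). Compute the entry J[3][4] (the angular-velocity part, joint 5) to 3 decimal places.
-0.966

axis z_4 = (-0.9659,-0.2588,0.0000); lever o_n−o_4 = (-1.2848,-2.9325,4.3301)
cross product → J_v[:, 4] = (-1.1207,4.1826,2.5000)
J_ω[:, 4] = z_4
entry J[3][4] = -0.9659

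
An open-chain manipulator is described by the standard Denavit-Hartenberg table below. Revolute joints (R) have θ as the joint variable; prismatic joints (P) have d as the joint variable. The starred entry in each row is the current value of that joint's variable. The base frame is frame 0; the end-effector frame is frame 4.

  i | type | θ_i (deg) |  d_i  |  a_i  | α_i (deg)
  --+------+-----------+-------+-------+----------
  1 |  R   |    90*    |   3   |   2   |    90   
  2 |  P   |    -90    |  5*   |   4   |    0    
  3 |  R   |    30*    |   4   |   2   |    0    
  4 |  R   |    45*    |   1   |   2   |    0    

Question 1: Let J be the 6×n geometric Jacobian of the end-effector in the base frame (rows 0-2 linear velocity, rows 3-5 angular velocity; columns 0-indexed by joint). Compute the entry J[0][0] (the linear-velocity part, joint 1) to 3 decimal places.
axis z_0 = ẑ; lever o_n−o_0 = (10.0000,4.9319,-3.2497)
cross product → J_v[:, 0] = (-4.9319,10.0000,0.0000)
J_ω[:, 0] = z_0
entry J[0][0] = -4.9319

-4.932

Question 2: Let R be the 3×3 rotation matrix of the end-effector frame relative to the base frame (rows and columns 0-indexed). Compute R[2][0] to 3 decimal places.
-0.259

End-effector x-axis (col 0 of R) = (0.0000,0.9659,-0.2588)
R[2][0] = -0.2588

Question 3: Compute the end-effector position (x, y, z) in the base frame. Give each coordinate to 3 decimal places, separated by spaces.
10.000 4.932 -3.250

after link 1: o_1 = (0.0000, 2.0000, 3.0000)
after link 2: o_2 = (5.0000, 2.0000, -1.0000)
after link 3: o_3 = (9.0000, 3.0000, -2.7321)
after link 4: o_4 = (10.0000, 4.9319, -3.2497)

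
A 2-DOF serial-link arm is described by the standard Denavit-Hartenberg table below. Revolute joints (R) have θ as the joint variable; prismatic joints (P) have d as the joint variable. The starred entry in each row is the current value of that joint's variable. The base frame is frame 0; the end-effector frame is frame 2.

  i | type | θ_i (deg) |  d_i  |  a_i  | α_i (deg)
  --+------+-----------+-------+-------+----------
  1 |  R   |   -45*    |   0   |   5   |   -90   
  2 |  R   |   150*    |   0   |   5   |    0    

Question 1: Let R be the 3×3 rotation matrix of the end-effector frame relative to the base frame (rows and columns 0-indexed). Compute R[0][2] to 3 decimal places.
0.707

End-effector z-axis (col 2 of R) = (0.7071,0.7071,0.0000)
R[0][2] = 0.7071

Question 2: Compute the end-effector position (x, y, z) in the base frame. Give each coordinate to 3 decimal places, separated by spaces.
after link 1: o_1 = (3.5355, -3.5355, 0.0000)
after link 2: o_2 = (0.4737, -0.4737, -2.5000)

0.474 -0.474 -2.500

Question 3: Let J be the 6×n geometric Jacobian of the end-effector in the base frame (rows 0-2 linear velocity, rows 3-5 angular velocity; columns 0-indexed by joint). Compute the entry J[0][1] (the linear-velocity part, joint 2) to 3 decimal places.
axis z_1 = (0.7071,0.7071,0.0000); lever o_n−o_1 = (-3.0619,3.0619,-2.5000)
cross product → J_v[:, 1] = (-1.7678,1.7678,4.3301)
J_ω[:, 1] = z_1
entry J[0][1] = -1.7678

-1.768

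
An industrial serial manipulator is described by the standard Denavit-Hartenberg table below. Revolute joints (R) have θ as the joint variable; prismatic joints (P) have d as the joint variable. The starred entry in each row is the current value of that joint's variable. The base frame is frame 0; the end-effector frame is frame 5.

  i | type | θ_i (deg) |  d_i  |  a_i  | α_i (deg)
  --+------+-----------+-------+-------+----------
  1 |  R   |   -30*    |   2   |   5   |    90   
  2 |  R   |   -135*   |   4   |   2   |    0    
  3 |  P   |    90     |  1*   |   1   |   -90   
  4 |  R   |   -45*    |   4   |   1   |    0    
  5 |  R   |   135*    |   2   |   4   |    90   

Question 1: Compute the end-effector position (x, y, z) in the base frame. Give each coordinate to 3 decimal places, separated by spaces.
after link 1: o_1 = (4.3301, -2.5000, 2.0000)
after link 2: o_2 = (1.1054, -5.2570, 0.5858)
after link 3: o_3 = (1.2178, -6.4766, -0.1213)
after link 4: o_4 = (3.7467, -8.7532, 2.2071)
after link 5: o_5 = (6.9714, -5.9962, 3.6213)

6.971 -5.996 3.621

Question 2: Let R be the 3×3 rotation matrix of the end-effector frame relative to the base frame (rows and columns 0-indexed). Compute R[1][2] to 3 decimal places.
-0.354

End-effector z-axis (col 2 of R) = (0.6124,-0.3536,-0.7071)
R[1][2] = -0.3536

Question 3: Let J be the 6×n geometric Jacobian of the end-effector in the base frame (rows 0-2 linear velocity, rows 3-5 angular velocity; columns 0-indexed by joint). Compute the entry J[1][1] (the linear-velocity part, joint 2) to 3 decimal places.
axis z_1 = (-0.5000,-0.8660,0.0000); lever o_n−o_1 = (2.6413,-3.4962,1.6213)
cross product → J_v[:, 1] = (-1.4041,0.8107,4.0355)
J_ω[:, 1] = z_1
entry J[1][1] = 0.8107

0.811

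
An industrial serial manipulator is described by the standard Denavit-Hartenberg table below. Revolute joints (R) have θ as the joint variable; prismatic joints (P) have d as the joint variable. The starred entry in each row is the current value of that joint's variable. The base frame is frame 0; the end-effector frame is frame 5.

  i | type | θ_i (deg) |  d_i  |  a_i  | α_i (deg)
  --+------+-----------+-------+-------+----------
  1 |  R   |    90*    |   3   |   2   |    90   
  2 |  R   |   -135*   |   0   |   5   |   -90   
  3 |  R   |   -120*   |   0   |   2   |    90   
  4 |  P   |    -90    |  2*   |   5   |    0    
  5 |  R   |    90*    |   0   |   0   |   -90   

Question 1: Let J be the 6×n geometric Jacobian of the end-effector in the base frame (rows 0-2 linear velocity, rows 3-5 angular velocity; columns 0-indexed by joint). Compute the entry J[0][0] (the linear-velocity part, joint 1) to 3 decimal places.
3.139

axis z_0 = ẑ; lever o_n−o_0 = (0.7321,-3.1392,4.9319)
cross product → J_v[:, 0] = (3.1392,0.7321,-0.0000)
J_ω[:, 0] = z_0
entry J[0][0] = 3.1392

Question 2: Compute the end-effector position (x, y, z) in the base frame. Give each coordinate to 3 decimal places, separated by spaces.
0.732 -3.139 4.932

after link 1: o_1 = (0.0000, 2.0000, 3.0000)
after link 2: o_2 = (0.0000, -1.5355, -0.5355)
after link 3: o_3 = (1.7321, -0.8284, 0.1716)
after link 4: o_4 = (0.7321, -3.1392, 4.9319)
after link 5: o_5 = (0.7321, -3.1392, 4.9319)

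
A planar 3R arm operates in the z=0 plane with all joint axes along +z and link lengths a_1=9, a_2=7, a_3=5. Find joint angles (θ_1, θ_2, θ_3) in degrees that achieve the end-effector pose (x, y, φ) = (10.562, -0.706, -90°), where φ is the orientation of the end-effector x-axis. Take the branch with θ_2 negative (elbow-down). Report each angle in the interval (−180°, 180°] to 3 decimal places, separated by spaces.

60.000 -90.003 -59.998

wrist centre = target − a_3·(cos φ, sin φ) = (10.5620, 4.2940)
cos θ_2 = (129.9943−9²−7²)/(2·9·7) = -0.0000; θ_2 = -90.0026° (elbow-down)
β = atan2(4.2940,10.5620) = 22.1243°; ψ = atan2(-7.0000,8.9997) = -37.8760°
θ_1 = β − ψ = 60.0003°
θ_3 = φ − θ_1 − θ_2 = -59.9977° (wrapped to (-180°,180°])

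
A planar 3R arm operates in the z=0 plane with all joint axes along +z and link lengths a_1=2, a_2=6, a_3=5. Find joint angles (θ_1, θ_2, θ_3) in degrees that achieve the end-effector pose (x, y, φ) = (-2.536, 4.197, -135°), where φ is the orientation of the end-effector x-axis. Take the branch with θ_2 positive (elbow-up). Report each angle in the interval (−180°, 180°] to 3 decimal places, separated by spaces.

wrist centre = target − a_3·(cos φ, sin φ) = (0.9995, 7.7325)
cos θ_2 = (60.7911−2²−6²)/(2·2·6) = 0.8663; θ_2 = 29.9688° (elbow-up)
β = atan2(7.7325,0.9995) = 82.6346°; ψ = atan2(2.9972,7.1978) = 22.6069°
θ_1 = β − ψ = 60.0277°
θ_3 = φ − θ_1 − θ_2 = 135.0035° (wrapped to (-180°,180°])

60.028 29.969 135.004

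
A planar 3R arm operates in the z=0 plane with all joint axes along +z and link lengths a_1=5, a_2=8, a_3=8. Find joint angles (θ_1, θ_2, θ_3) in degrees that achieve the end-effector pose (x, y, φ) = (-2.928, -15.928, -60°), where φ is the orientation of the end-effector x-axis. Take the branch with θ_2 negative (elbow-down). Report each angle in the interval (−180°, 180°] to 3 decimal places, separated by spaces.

-89.996 -60.005 90.002

wrist centre = target − a_3·(cos φ, sin φ) = (-6.9280, -8.9998)
cos θ_2 = (128.9935−5²−8²)/(2·5·8) = 0.4999; θ_2 = -60.0054° (elbow-down)
β = atan2(-8.9998,-6.9280) = -127.5889°; ψ = atan2(-6.9286,8.9994) = -37.5926°
θ_1 = β − ψ = -89.9963°
θ_3 = φ − θ_1 − θ_2 = 90.0017° (wrapped to (-180°,180°])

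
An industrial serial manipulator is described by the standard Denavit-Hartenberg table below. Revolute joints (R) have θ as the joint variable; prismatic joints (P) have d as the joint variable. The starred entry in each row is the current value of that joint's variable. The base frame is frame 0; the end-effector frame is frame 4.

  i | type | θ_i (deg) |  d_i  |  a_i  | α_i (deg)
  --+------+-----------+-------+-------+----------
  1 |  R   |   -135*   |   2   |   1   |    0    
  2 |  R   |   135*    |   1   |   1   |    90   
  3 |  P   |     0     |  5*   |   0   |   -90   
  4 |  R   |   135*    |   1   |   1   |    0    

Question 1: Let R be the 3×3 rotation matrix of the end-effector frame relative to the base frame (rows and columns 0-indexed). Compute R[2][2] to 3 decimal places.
1.000

End-effector z-axis (col 2 of R) = (0.0000,0.0000,1.0000)
R[2][2] = 1.0000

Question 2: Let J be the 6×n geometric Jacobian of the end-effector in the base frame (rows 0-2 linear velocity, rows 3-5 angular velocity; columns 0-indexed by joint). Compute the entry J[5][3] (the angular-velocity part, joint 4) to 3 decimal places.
axis z_3 = (0.0000,0.0000,1.0000); lever o_n−o_3 = (-0.7071,0.7071,1.0000)
cross product → J_v[:, 3] = (-0.7071,-0.7071,0.0000)
J_ω[:, 3] = z_3
entry J[5][3] = 1.0000

1.000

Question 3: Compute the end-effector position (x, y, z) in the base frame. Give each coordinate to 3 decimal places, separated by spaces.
after link 1: o_1 = (-0.7071, -0.7071, 2.0000)
after link 2: o_2 = (0.2929, -0.7071, 3.0000)
after link 3: o_3 = (0.2929, -5.7071, 3.0000)
after link 4: o_4 = (-0.4142, -5.0000, 4.0000)

-0.414 -5.000 4.000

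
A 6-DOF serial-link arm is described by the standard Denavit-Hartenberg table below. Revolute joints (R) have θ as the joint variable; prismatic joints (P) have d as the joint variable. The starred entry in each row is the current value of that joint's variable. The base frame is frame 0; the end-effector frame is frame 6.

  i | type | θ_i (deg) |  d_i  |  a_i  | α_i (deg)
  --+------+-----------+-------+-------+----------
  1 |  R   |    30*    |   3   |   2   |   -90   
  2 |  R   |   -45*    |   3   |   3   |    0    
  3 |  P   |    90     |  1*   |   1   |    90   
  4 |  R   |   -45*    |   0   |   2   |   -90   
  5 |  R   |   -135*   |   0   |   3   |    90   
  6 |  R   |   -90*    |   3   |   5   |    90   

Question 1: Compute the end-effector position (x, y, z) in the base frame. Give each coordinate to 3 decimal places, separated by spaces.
after link 1: o_1 = (1.7321, 1.0000, 3.0000)
after link 2: o_2 = (2.0692, 4.6587, 5.1213)
after link 3: o_3 = (2.1815, 5.8783, 4.4142)
after link 4: o_4 = (3.7547, 5.1536, 3.4142)
after link 5: o_5 = (3.3852, 6.6723, 5.9749)
after link 6: o_6 = (0.0203, 2.3791, 8.0355)

0.020 2.379 8.036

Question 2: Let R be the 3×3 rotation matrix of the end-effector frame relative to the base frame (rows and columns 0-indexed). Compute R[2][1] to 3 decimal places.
-0.146

End-effector y-axis (col 1 of R) = (-0.9892,0.0062,-0.1464)
R[2][1] = -0.1464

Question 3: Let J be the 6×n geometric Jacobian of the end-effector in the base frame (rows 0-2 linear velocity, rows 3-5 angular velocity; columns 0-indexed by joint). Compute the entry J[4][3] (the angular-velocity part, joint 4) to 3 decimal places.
axis z_3 = (0.6124,0.3536,0.7071); lever o_n−o_3 = (-2.1613,-3.4992,3.6213)
cross product → J_v[:, 3] = (3.7546,-3.7459,-1.3787)
J_ω[:, 3] = z_3
entry J[4][3] = 0.3536

0.354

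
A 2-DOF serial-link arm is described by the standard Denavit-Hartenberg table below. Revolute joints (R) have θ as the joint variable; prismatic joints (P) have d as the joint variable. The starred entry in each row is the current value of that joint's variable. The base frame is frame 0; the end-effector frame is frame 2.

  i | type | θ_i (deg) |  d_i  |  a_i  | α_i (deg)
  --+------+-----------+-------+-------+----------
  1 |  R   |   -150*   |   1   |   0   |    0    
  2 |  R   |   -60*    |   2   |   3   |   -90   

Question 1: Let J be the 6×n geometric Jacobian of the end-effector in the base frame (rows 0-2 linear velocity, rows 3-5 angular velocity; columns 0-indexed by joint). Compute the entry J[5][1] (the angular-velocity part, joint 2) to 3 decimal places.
1.000

axis z_1 = (0.0000,0.0000,1.0000); lever o_n−o_1 = (-2.5981,1.5000,2.0000)
cross product → J_v[:, 1] = (-1.5000,-2.5981,0.0000)
J_ω[:, 1] = z_1
entry J[5][1] = 1.0000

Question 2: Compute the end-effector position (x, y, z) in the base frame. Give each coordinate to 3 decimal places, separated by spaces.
-2.598 1.500 3.000

after link 1: o_1 = (0.0000, 0.0000, 1.0000)
after link 2: o_2 = (-2.5981, 1.5000, 3.0000)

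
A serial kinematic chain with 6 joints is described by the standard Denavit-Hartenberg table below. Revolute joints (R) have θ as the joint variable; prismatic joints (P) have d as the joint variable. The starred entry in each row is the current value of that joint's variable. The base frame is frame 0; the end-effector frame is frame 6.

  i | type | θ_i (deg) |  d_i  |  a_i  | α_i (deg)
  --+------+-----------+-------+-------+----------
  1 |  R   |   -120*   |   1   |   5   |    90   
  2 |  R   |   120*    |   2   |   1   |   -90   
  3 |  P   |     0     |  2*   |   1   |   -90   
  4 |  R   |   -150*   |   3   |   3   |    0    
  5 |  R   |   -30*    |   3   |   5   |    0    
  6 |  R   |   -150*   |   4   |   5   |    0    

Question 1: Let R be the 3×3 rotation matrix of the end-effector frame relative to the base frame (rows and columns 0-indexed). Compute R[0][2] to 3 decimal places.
0.866

End-effector z-axis (col 2 of R) = (0.8660,-0.5000,-0.0000)
R[0][2] = 0.8660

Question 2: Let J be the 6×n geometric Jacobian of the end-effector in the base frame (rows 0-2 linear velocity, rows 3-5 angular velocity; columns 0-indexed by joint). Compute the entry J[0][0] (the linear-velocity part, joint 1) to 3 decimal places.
8.129

axis z_0 = ẑ; lever o_n−o_0 = (4.5442,-8.1292,-0.5981)
cross product → J_v[:, 0] = (8.1292,4.5442,-0.0000)
J_ω[:, 0] = z_0
entry J[0][0] = 8.1292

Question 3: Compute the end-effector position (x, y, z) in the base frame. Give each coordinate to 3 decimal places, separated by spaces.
4.544 -8.129 -0.598

after link 1: o_1 = (-2.5000, -4.3301, 1.0000)
after link 2: o_2 = (-3.9821, -2.8971, 1.8660)
after link 3: o_3 = (-2.8660, -0.9641, 1.7321)
after link 4: o_4 = (-0.2679, -2.4641, -1.2679)
after link 5: o_5 = (1.0801, -6.1292, -5.5981)
after link 6: o_6 = (4.5442, -8.1292, -0.5981)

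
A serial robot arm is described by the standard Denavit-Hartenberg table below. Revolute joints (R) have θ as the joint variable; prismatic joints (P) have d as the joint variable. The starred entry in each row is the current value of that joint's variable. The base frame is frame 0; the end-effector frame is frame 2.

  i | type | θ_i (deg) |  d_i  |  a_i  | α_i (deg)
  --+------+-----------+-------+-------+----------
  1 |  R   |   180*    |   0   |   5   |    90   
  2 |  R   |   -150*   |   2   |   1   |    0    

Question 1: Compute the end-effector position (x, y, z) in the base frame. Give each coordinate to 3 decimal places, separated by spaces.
after link 1: o_1 = (-5.0000, 0.0000, 0.0000)
after link 2: o_2 = (-4.1340, 2.0000, -0.5000)

-4.134 2.000 -0.500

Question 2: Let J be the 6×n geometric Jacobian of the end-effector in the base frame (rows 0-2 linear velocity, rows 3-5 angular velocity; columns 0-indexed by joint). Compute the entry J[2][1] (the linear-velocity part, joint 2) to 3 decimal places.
-0.866

axis z_1 = (0.0000,1.0000,0.0000); lever o_n−o_1 = (0.8660,2.0000,-0.5000)
cross product → J_v[:, 1] = (-0.5000,0.0000,-0.8660)
J_ω[:, 1] = z_1
entry J[2][1] = -0.8660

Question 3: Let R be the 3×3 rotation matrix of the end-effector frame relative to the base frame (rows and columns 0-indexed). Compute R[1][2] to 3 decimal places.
1.000

End-effector z-axis (col 2 of R) = (0.0000,1.0000,0.0000)
R[1][2] = 1.0000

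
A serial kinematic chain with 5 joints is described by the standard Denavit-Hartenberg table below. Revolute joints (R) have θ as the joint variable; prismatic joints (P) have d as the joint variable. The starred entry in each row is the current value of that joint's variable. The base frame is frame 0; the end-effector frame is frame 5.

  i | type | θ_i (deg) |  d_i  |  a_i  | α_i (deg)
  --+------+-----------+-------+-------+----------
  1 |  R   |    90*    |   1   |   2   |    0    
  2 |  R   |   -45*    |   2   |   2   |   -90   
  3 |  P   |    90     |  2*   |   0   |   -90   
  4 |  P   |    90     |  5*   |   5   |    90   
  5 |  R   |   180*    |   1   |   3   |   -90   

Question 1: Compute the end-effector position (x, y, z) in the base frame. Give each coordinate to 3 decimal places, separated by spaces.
after link 1: o_1 = (0.0000, 2.0000, 1.0000)
after link 2: o_2 = (1.4142, 3.4142, 3.0000)
after link 3: o_3 = (0.0000, 4.8284, 3.0000)
after link 4: o_4 = (0.0000, -2.2426, 3.0000)
after link 5: o_5 = (-2.1213, -0.1213, 2.0000)

-2.121 -0.121 2.000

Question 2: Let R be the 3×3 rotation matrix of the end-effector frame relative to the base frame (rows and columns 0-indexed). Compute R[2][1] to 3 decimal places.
1.000

End-effector y-axis (col 1 of R) = (0.0000,-0.0000,1.0000)
R[2][1] = 1.0000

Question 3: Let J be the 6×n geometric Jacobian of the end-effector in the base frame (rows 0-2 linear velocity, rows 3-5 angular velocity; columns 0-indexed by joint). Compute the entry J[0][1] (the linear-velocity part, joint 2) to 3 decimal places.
2.121

axis z_1 = (0.0000,0.0000,1.0000); lever o_n−o_1 = (-2.1213,-2.1213,1.0000)
cross product → J_v[:, 1] = (2.1213,-2.1213,0.0000)
J_ω[:, 1] = z_1
entry J[0][1] = 2.1213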